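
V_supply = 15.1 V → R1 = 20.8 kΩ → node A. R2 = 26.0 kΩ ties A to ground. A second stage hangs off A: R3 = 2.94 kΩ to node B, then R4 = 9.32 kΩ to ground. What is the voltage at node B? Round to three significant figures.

V_B ≈ 3.28 V

The second stage (R3 + R4 = 12.26 kΩ) loads node A in parallel with R2.
R2 ‖ (R3+R4) = 8.331 kΩ.
First divider: V_A = V_supply · 8.331/(20.8 + 8.331) = 4.319 V.
V_B = V_A × 0.7602 = 3.283 V.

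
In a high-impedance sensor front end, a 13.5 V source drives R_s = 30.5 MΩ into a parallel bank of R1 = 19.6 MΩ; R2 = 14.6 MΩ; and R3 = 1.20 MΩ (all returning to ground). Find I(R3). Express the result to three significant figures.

I ≈ 0.374 µA

Combine the parallel branches: R_p = (1/19.6 + 1/14.6 + 1/1.20)⁻¹ = 1.049 MΩ.
Node voltage V_A = V_in · R_p/(R_s + R_p) = 13.5 × 0.03326 = 0.4491 V.
Branch current I = V_A/R3 = 0.4491/1.20 = 0.3742 µA.
(Check via current divider: I_total = 0.4279 µA; share G_k/ΣG = 0.8746 → same result.)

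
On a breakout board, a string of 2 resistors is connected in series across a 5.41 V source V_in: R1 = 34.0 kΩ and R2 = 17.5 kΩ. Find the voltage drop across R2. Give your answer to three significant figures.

V ≈ 1.84 V

ΣR = 34.0 + 17.5 = 51.50 kΩ.
V = V_in · R/ΣR = 5.41 × 0.3398 = 1.838 V.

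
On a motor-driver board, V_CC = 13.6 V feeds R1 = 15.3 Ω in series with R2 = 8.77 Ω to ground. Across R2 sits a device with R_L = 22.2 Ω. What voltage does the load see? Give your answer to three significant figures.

V_out ≈ 3.96 V

The load sits in parallel with R2, giving an effective lower resistance R2' = R2·R_L/(R2+R_L) = 6.287 Ω.
Now apply the divider: V_out = 13.6 × 0.2912 = 3.961 V.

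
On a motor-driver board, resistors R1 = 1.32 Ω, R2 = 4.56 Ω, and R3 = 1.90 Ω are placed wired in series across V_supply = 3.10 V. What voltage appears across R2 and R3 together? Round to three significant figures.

V ≈ 2.57 V

ΣR = 1.32 + 4.56 + 1.90 = 7.780 Ω.
R_{R2..R3} = 4.56 + 1.90 = 6.460 Ω.
V = V_supply · R/ΣR = 3.10 × 0.8303 = 2.574 V.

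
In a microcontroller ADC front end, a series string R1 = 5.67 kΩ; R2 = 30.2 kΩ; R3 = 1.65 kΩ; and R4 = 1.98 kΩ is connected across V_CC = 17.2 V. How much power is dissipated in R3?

Series current I = V_CC/ΣR = 17.2/39.50 = 0.4354 mA.
P = I²R = 0.1896 × 1.65 = 0.3129 mW.

P ≈ 0.313 mW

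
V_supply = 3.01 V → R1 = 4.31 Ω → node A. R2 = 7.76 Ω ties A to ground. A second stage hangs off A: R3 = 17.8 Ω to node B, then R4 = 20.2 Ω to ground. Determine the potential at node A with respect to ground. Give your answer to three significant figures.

Looking into the second stage from A: R3 + R4 = 38.00 Ω appears in parallel with R2.
R2 ‖ (R3+R4) = 6.444 Ω.
First divider: V_A = V_supply · 6.444/(4.31 + 6.444) = 1.804 V.

V_A ≈ 1.80 V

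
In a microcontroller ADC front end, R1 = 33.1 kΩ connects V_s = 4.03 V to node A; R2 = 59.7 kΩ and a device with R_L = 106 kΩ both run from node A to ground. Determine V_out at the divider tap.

V_out ≈ 2.16 V

First combine the lower leg with the load: R2 ‖ R_L = 38.19 kΩ.
Voltage divider with the loaded lower leg: V_out = 4.03 × 38.19/(33.1 + 38.19) = 4.03 × 0.5357 = 2.159 V.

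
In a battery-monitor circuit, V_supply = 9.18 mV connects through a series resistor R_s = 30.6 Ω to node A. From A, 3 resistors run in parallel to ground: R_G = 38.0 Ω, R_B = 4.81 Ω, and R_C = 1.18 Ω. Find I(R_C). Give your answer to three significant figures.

Equivalent of the parallel group: R_p = 0.9245 Ω.
Node voltage V_A = V_supply · R_p/(R_s + R_p) = 9.18 × 0.02933 = 0.2692 mV.
Branch current I = V_A/R_C = 0.2692/1.18 = 0.2281 mA.
(Equivalently: I_total = 0.2912 mA, then current-divider fraction G_k/ΣG = 0.7835.)

I ≈ 0.228 mA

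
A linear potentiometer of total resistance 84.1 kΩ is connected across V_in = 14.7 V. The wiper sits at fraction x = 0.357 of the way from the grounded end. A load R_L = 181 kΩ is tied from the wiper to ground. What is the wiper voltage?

V_out ≈ 4.74 V

The pot divides into 54.08 kΩ above the wiper and 30.02 kΩ below.
Lower segment in parallel with the load: 30.02 ‖ 181 = 25.75 kΩ.
V_out = 14.7 × 25.75/(54.08 + 25.75) = 4.742 V.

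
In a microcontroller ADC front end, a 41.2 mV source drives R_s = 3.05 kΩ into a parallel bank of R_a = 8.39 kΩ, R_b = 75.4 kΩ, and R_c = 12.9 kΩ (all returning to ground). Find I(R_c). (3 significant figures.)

Equivalent of the parallel group: R_p = 4.763 kΩ.
V_A by voltage divider: V_A = 41.2 × 4.763/(3.05 + 4.763) = 25.12 mV.
I(R_c) = V_A / R_c = 25.12/12.9 = 1.947 µA.
(Equivalently: I_total = 5.274 µA, then current-divider fraction G_k/ΣG = 0.3692.)

I ≈ 1.95 µA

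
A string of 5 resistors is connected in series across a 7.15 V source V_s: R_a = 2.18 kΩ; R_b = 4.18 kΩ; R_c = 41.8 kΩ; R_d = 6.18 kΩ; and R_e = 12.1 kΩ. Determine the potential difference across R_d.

V ≈ 0.665 V

ΣR = 2.18 + 4.18 + 41.8 + 6.18 + 12.1 = 66.44 kΩ.
By the voltage-divider rule, V = 7.15 × 6.180/66.44 = 0.6651 V.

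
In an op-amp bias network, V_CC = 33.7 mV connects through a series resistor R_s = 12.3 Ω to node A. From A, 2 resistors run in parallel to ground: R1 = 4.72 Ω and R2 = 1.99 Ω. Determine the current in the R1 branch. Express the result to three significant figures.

Combine the parallel branches: R_p = (1/4.72 + 1/1.99)⁻¹ = 1.400 Ω.
V_A = 33.7 × 1.400/13.70 = 3.443 mV.
I(R1) = V_A / R1 = 3.443/4.72 = 0.7295 mA.
(Check via current divider: I_total = 2.460 mA; share G_k/ΣG = 0.2966 → same result.)

I ≈ 0.730 mA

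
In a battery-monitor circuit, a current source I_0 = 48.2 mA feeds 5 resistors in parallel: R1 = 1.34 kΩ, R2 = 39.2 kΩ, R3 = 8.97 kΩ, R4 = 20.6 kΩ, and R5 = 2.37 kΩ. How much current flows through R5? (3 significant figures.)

I ≈ 15.0 mA

Total conductance ΣG = 1/1.34 + 1/39.2 + 1/8.97 + 1/20.6 + 1/2.37 = 1.354 (units of 1/kΩ).
By the current-divider rule, I = I_0 · G_k/ΣG = 48.2 × 0.3117 = 15.02 mA.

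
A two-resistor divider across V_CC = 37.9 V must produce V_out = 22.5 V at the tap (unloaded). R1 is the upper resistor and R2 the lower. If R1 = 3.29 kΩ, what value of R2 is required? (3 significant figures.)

The divider ratio is R2/(R1+R2) = 22.5/37.9 = 0.5937.
R2 = R1 · 0.5937/(1 − 0.5937) = 4.807 kΩ.

R2 ≈ 4.81 kΩ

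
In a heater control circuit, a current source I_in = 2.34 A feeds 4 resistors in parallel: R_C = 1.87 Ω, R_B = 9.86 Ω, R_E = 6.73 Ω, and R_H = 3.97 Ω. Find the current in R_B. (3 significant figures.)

ΣG = 1/1.87 + 1/9.86 + 1/6.73 + 1/3.97 = 1.037.
R_B takes the fraction G_k/ΣG = 0.1014/1.037 = 0.09783, so I = 2.34 × 0.09783 = 0.2289 A.

I ≈ 0.229 A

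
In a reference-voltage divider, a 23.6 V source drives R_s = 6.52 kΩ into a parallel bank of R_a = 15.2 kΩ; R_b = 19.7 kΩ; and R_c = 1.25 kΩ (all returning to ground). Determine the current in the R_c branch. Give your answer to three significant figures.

I ≈ 2.71 mA

Parallel bank: R_p = 1/(1/15.2 + 1/19.7 + 1/1.25) = 1.091 kΩ.
V_A by voltage divider: V_A = 23.6 × 1.091/(6.52 + 1.091) = 3.383 V.
Branch current I = V_A/R_c = 3.383/1.25 = 2.706 mA.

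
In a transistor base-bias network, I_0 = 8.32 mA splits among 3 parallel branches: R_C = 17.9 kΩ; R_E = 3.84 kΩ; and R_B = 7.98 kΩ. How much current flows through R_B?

ΣG = 1/17.9 + 1/3.84 + 1/7.98 = 0.4416.
By the current-divider rule, I = I_0 · G_k/ΣG = 8.32 × 0.2838 = 2.361 mA.

I ≈ 2.36 mA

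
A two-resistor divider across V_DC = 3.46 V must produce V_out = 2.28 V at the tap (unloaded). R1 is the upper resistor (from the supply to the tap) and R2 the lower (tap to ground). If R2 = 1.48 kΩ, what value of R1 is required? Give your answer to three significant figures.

R1 ≈ 0.766 kΩ

Required fraction k = V_out/V_DC = 0.6590.
R1 = R2·(1/k − 1) = 1.48 × 0.5175 = 0.7660 kΩ.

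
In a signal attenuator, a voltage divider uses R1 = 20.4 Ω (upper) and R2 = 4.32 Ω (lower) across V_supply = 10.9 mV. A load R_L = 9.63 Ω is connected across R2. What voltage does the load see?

V_out ≈ 1.39 mV

First combine the lower leg with the load: R2 ‖ R_L = 2.982 Ω.
Then V_out = V_supply · R2'/(R1 + R2') = 10.9 × 2.982/23.38 = 1.390 mV.
(Unloaded it would be 1.90 mV; the load pulls it down.)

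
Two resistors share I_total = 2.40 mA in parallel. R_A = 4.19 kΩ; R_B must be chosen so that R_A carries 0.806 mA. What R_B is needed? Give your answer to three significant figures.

Two-branch current divider: I_A = I_total · R_B/(R_A + R_B).
0.806/2.40 = R_B/(R_A + R_B) → R_B = R_A · (0.3358)/(1 − 0.3358) = 4.19 × 0.5056 = 2.119 kΩ.

R_B ≈ 2.12 kΩ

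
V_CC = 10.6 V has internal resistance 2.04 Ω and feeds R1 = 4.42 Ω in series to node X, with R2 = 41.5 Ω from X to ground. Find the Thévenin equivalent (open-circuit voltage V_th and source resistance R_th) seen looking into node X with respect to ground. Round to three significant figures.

V_th ≈ 9.17 V, R_th ≈ 5.59 Ω

R1' = 2.04 + 4.42 = 6.460 Ω (source resistance + R1).
With X open, the divider is unloaded: V_th = 10.6 × 41.5/47.96 = 9.172 V.
With V_CC suppressed (replaced by a short), R_th = R1' ‖ R2 = (6.460 × 41.5)/(6.460 + 41.5) = 5.590 Ω.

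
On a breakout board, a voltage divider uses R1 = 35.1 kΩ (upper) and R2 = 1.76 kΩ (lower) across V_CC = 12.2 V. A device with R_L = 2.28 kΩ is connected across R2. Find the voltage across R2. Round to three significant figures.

V_out ≈ 0.336 V

R2 ‖ R_L = (1.76 × 2.28)/(1.76 + 2.28) = 0.9933 kΩ.
Now apply the divider: V_out = 12.2 × 0.02752 = 0.3357 V.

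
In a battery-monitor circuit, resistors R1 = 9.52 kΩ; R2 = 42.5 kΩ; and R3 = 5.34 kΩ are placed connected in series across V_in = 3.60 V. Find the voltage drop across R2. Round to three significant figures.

Total series resistance ΣR = 9.52 + 42.5 + 5.34 = 57.36 kΩ.
By the voltage-divider rule, V = 3.60 × 42.50/57.36 = 2.667 V.

V ≈ 2.67 V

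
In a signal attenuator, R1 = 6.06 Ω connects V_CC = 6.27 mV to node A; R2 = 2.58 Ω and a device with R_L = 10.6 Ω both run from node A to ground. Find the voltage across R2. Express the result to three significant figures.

V_out ≈ 1.60 mV

The load sits in parallel with R2, giving an effective lower resistance R2' = R2·R_L/(R2+R_L) = 2.075 Ω.
Voltage divider with the loaded lower leg: V_out = 6.27 × 2.075/(6.06 + 2.075) = 6.27 × 0.2551 = 1.599 mV.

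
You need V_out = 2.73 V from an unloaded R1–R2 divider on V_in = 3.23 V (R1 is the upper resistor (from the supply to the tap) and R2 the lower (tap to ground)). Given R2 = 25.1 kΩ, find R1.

R1 ≈ 4.60 kΩ

Required fraction k = V_out/V_in = 0.8452.
R1 = R2·(1/k − 1) = 25.1 × 0.1832 = 4.597 kΩ.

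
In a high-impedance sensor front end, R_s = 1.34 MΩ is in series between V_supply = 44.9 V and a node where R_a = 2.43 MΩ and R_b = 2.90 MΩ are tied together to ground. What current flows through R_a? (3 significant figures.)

I ≈ 9.18 µA

Equivalent of the parallel group: R_p = 1.322 MΩ.
Node voltage V_A = V_supply · R_p/(R_s + R_p) = 44.9 × 0.4966 = 22.30 V.
I(R_a) = V_A / R_a = 22.30/2.43 = 9.177 µA.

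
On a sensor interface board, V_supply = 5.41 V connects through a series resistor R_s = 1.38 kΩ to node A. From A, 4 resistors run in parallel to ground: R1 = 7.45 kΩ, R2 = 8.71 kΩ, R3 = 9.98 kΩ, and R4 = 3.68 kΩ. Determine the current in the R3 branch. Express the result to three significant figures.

Equivalent of the parallel group: R_p = 1.610 kΩ.
V_A = 5.41 × 1.610/2.990 = 2.913 V.
I(R3) = V_A / R3 = 2.913/9.98 = 0.2919 mA.
(Equivalently: I_total = 1.809 mA, then current-divider fraction G_k/ΣG = 0.1614.)

I ≈ 0.292 mA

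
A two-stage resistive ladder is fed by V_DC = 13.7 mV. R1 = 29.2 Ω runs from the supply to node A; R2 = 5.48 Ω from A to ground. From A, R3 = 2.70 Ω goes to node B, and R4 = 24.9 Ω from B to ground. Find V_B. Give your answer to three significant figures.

Looking into the second stage from A: R3 + R4 = 27.60 Ω appears in parallel with R2.
R2 ‖ (R3+R4) = 4.572 Ω.
First divider: V_A = V_DC · 4.572/(29.2 + 4.572) = 1.855 mV.
Then the unloaded second divider: V_B = V_A × R4/(R3+R4) = 1.855 × 0.9022 = 1.673 mV.

V_B ≈ 1.67 mV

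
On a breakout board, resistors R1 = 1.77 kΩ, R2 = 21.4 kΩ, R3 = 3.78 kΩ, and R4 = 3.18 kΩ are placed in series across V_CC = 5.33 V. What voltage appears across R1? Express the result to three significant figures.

Series total: ΣR = 1.77 + 21.4 + 3.78 + 3.18 = 30.13 kΩ.
By the voltage-divider rule, V = 5.33 × 1.770/30.13 = 0.3131 V.

V ≈ 0.313 V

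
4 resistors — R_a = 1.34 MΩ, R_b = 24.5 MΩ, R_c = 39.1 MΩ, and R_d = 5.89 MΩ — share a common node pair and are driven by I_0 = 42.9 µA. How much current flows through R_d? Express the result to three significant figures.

Total conductance ΣG = 1/1.34 + 1/24.5 + 1/39.1 + 1/5.89 = 0.9824 (units of 1/MΩ).
Current divider: I(R_d) = I_0 · G_k/ΣG = 42.9 × (0.1698/0.9824) = 42.9 × 0.1728 = 7.414 µA.

I ≈ 7.41 µA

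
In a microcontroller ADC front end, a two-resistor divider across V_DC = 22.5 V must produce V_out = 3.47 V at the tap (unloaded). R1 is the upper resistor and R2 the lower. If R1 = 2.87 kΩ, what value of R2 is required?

V_out/V_DC = R2/(R1+R2) = 0.1542.
R2 = R1 · 0.1542/(1 − 0.1542) = 0.5233 kΩ.

R2 ≈ 0.523 kΩ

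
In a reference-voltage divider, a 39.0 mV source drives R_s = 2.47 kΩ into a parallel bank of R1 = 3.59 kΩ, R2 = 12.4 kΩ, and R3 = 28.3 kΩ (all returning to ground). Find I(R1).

Parallel bank: R_p = 1/(1/3.59 + 1/12.4 + 1/28.3) = 2.535 kΩ.
V_A by voltage divider: V_A = 39.0 × 2.535/(2.47 + 2.535) = 19.75 mV.
Branch current I = V_A/R1 = 19.75/3.59 = 5.502 µA.
(Equivalently: I_total = 7.793 µA, then current-divider fraction G_k/ΣG = 0.7060.)

I ≈ 5.50 µA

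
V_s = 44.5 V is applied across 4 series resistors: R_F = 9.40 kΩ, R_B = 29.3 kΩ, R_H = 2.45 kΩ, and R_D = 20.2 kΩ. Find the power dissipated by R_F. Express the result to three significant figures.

The common current is I = 44.5/61.35 = 0.7253 mA.
P = I²R = 0.5261 × 9.40 = 4.946 mW.

P ≈ 4.95 mW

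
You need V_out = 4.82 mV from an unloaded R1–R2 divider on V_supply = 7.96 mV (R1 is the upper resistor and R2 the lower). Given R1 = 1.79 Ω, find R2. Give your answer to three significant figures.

Required fraction k = V_out/V_supply = 0.6055.
So R2 = R1 · V_out/(V_supply − V_out) = 1.79 × 4.82/(7.96 − 4.82) = 1.79 × 1.535 = 2.748 Ω.

R2 ≈ 2.75 Ω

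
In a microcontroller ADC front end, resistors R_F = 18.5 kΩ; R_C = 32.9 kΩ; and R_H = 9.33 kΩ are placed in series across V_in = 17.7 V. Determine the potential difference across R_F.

V ≈ 5.39 V

ΣR = 18.5 + 32.9 + 9.33 = 60.73 kΩ.
V = V_in · R/ΣR = 17.7 × 0.3046 = 5.392 V.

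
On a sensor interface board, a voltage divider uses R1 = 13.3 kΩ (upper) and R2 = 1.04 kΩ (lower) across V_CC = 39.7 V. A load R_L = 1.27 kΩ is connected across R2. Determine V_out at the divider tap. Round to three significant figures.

V_out ≈ 1.64 V

R2 ‖ R_L = (1.04 × 1.27)/(1.04 + 1.27) = 0.5718 kΩ.
Then V_out = V_CC · R2'/(R1 + R2') = 39.7 × 0.5718/13.87 = 1.636 V.
(Unloaded it would be 2.88 V; the load pulls it down.)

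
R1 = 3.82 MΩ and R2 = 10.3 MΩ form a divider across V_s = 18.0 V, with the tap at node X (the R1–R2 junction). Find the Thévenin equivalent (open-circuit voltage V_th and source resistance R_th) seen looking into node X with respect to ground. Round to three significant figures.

With X open, the divider is unloaded: V_th = 18.0 × 10.3/14.12 = 13.13 V.
Looking into X with the source shorted: R_th = R1·R2/(R1+R2) = 3.820 × 10.3/14.12 = 2.787 MΩ.

V_th ≈ 13.1 V, R_th ≈ 2.79 MΩ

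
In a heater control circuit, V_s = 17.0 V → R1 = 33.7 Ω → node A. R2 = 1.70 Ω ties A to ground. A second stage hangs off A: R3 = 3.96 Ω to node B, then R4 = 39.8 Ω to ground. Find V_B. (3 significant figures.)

Looking into the second stage from A: R3 + R4 = 43.76 Ω appears in parallel with R2.
Effective lower resistance at A: R2 ‖ 43.76 = 1.636 Ω.
V_A = 17.0 × 1.636/(33.7 + 1.636) = 0.7873 V.
Stage 2 is unloaded, so V_B = V_A · R4/(R3+R4) = 0.7873 × 39.8/43.76 = 0.7160 V.

V_B ≈ 0.716 V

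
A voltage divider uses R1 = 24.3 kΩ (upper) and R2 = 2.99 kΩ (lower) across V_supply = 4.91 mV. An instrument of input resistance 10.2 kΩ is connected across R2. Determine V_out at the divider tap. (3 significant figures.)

R2 ‖ R_L = (2.99 × 10.2)/(2.99 + 10.2) = 2.312 kΩ.
Now apply the divider: V_out = 4.91 × 0.08689 = 0.4266 mV.
(Unloaded it would be 0.538 mV; the load pulls it down.)

V_out ≈ 0.427 mV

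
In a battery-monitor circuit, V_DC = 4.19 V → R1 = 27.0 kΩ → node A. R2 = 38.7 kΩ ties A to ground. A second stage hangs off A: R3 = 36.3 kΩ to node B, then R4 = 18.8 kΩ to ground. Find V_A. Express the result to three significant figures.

V_A ≈ 1.92 V

The second stage (R3 + R4 = 55.10 kΩ) loads node A in parallel with R2.
R2 ‖ (R3+R4) = 22.73 kΩ.
V_A = 4.19 × 22.73/(27.0 + 22.73) = 1.915 V.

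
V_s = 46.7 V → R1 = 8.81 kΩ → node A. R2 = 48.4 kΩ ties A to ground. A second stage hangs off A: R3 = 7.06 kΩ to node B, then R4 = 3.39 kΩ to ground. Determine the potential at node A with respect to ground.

V_A ≈ 23.1 V

Looking into the second stage from A: R3 + R4 = 10.45 kΩ appears in parallel with R2.
Effective lower resistance at A: R2 ‖ 10.45 = 8.594 kΩ.
So V_A = 46.7 × 0.4938 = 23.06 V.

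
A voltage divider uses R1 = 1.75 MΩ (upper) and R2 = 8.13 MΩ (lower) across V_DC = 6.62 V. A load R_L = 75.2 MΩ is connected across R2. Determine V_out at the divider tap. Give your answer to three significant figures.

R2 ‖ R_L = (8.13 × 75.2)/(8.13 + 75.2) = 7.337 MΩ.
Then V_out = V_DC · R2'/(R1 + R2') = 6.62 × 7.337/9.087 = 5.345 V.

V_out ≈ 5.35 V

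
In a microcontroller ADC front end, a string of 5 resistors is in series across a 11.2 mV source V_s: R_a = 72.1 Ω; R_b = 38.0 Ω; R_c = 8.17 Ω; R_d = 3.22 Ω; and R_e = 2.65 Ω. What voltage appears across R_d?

V ≈ 0.291 mV

Total series resistance ΣR = 72.1 + 38.0 + 8.17 + 3.22 + 2.65 = 124.1 Ω.
V = V_s · R/ΣR = 11.2 × 0.02594 = 0.2905 mV.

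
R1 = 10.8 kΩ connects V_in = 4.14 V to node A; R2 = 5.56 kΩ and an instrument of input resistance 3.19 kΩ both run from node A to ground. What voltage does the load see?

V_out ≈ 0.654 V

R2 ‖ R_L = (5.56 × 3.19)/(5.56 + 3.19) = 2.027 kΩ.
Voltage divider with the loaded lower leg: V_out = 4.14 × 2.027/(10.8 + 2.027) = 4.14 × 0.1580 = 0.6542 V.
(Unloaded it would be 1.41 V; the load pulls it down.)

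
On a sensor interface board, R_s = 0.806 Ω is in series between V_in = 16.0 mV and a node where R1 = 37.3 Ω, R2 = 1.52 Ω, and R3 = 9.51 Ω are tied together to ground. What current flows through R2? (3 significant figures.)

Equivalent of the parallel group: R_p = 1.266 Ω.
V_A by voltage divider: V_A = 16.0 × 1.266/(0.806 + 1.266) = 9.776 mV.
I(R2) = V_A / R2 = 9.776/1.52 = 6.432 mA.
(Equivalently: I_total = 7.722 mA, then current-divider fraction G_k/ΣG = 0.8329.)

I ≈ 6.43 mA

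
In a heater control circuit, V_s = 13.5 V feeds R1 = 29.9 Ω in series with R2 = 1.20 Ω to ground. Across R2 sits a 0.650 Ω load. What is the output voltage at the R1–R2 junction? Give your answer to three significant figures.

First combine the lower leg with the load: R2 ‖ R_L = 0.4216 Ω.
Voltage divider with the loaded lower leg: V_out = 13.5 × 0.4216/(29.9 + 0.4216) = 13.5 × 0.01390 = 0.1877 V.

V_out ≈ 0.188 V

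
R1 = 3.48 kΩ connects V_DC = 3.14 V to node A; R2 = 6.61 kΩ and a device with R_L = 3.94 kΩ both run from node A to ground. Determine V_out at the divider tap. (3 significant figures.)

V_out ≈ 1.30 V

R2 ‖ R_L = (6.61 × 3.94)/(6.61 + 3.94) = 2.469 kΩ.
Voltage divider with the loaded lower leg: V_out = 3.14 × 2.469/(3.48 + 2.469) = 3.14 × 0.4150 = 1.303 V.
(Unloaded it would be 2.06 V; the load pulls it down.)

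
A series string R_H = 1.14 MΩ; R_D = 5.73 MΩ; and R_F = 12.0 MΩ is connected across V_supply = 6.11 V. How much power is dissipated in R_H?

The common current is I = 6.11/18.87 = 0.3238 µA.
P(R_H) = I²·R_H = (0.3238)² × 1.14 = 0.1195 µW.

P ≈ 0.120 µW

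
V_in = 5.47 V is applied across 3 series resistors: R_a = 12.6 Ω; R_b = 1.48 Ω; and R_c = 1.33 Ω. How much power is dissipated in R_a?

Series current I = V_in/ΣR = 5.47/15.41 = 0.3550 A.
P = I²R = 0.1260 × 12.6 = 1.588 W.

P ≈ 1.59 W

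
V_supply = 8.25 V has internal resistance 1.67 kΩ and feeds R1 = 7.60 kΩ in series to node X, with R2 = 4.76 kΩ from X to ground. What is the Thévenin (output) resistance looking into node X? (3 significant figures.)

R_th ≈ 3.15 kΩ

R1' = 1.67 + 7.60 = 9.270 kΩ (source resistance + R1).
With V_supply suppressed (replaced by a short), R_th = R1' ‖ R2 = (9.270 × 4.76)/(9.270 + 4.76) = 3.145 kΩ.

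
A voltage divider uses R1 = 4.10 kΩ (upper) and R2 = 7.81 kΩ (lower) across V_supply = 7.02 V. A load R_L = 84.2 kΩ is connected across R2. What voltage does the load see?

V_out ≈ 4.46 V

First combine the lower leg with the load: R2 ‖ R_L = 7.147 kΩ.
Then V_out = V_supply · R2'/(R1 + R2') = 7.02 × 7.147/11.25 = 4.461 V.
(Unloaded it would be 4.60 V; the load pulls it down.)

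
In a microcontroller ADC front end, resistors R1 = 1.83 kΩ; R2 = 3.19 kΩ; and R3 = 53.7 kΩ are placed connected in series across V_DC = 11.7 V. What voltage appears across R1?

ΣR = 1.83 + 3.19 + 53.7 = 58.72 kΩ.
V = V_DC · R/ΣR = 11.7 × 0.03116 = 0.3646 V.

V ≈ 0.365 V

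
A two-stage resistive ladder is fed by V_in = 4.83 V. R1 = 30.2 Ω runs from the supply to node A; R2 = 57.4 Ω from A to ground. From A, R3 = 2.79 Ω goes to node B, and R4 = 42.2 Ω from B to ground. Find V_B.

Node A sees R2 in parallel with the series input of stage 2, R3 + R4 = 44.99 Ω.
R2 ‖ (R3+R4) = 25.22 Ω.
V_A = 4.83 × 25.22/(30.2 + 25.22) = 2.198 V.
V_B = V_A × 0.9380 = 2.062 V.

V_B ≈ 2.06 V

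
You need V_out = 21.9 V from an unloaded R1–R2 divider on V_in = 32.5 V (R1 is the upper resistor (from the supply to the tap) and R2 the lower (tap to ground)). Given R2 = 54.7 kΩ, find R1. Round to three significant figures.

R1 ≈ 26.5 kΩ

V_out/V_in = R2/(R1+R2) = 0.6738.
Rearranging, R1 = R2·(1−k)/k = 54.7 × 0.4840 = 26.48 kΩ.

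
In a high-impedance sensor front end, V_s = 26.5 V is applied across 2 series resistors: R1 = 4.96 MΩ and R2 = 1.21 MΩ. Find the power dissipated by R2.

ΣR = 6.170 MΩ → I = 26.5/6.170 = 4.295 µA.
V(R2) = I·R = 5.197 V; P = V·I = 5.197 × 4.295 = 22.32 µW.

P ≈ 22.3 µW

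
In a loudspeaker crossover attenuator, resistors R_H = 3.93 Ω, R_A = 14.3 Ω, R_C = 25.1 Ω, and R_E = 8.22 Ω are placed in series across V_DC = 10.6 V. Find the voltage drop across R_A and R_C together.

Total series resistance ΣR = 3.93 + 14.3 + 25.1 + 8.22 = 51.55 Ω.
R_{R_A..R_C} = 14.3 + 25.1 = 39.40 Ω.
Voltage divider: V = V_DC · (39.40 / 51.55) = 10.6 × 0.7643 = 8.102 V.

V ≈ 8.10 V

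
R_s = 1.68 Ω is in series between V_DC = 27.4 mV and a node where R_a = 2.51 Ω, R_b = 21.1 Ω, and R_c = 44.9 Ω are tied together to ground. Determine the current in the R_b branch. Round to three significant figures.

I ≈ 0.727 mA

Combine the parallel branches: R_p = (1/2.51 + 1/21.1 + 1/44.9)⁻¹ = 2.136 Ω.
V_A by voltage divider: V_A = 27.4 × 2.136/(1.68 + 2.136) = 15.34 mV.
I(R_b) = V_A / R_b = 15.34/21.1 = 0.7269 mA.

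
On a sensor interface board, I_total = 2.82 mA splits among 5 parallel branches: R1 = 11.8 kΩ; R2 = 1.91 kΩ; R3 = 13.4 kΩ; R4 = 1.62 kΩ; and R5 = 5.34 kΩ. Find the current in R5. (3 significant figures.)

ΣG = 1/11.8 + 1/1.91 + 1/13.4 + 1/1.62 + 1/5.34 = 1.487.
By the current-divider rule, I = I_total · G_k/ΣG = 2.82 × 0.1259 = 0.3550 mA.

I ≈ 0.355 mA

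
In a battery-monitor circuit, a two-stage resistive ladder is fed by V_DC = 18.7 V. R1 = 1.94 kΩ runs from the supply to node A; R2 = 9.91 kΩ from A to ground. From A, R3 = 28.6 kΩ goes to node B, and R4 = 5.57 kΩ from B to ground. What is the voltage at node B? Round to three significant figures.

V_B ≈ 2.43 V

Looking into the second stage from A: R3 + R4 = 34.17 kΩ appears in parallel with R2.
R2 ‖ (R3+R4) = 7.682 kΩ.
First divider: V_A = V_DC · 7.682/(1.94 + 7.682) = 14.93 V.
Stage 2 is unloaded, so V_B = V_A · R4/(R3+R4) = 14.93 × 5.57/34.17 = 2.434 V.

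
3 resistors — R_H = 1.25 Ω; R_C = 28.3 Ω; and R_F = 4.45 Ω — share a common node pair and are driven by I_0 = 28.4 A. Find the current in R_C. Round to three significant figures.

I ≈ 0.947 A

Total conductance ΣG = 1/1.25 + 1/28.3 + 1/4.45 = 1.060 (units of 1/Ω).
R_C takes the fraction G_k/ΣG = 0.03534/1.060 = 0.03333, so I = 28.4 × 0.03333 = 0.9467 A.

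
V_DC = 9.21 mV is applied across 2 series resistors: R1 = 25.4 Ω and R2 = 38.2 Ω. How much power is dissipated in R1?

P ≈ 0.533 µW

ΣR = 63.60 Ω → I = 9.21/63.60 = 0.1448 mA.
V(R1) = I·R = 3.678 mV; P = V·I = 3.678 × 0.1448 = 0.5326 µW.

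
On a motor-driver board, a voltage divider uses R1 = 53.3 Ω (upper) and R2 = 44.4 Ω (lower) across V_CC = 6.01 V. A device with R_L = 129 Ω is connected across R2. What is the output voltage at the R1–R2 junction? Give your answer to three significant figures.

V_out ≈ 2.30 V

First combine the lower leg with the load: R2 ‖ R_L = 33.03 Ω.
Then V_out = V_CC · R2'/(R1 + R2') = 6.01 × 33.03/86.33 = 2.299 V.
(Unloaded it would be 2.73 V; the load pulls it down.)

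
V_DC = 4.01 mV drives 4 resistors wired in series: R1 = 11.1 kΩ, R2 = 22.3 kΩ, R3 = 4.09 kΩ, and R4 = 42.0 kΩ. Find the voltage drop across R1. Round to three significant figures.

ΣR = 11.1 + 22.3 + 4.09 + 42.0 = 79.49 kΩ.
V = V_DC · R/ΣR = 4.01 × 0.1396 = 0.5600 mV.

V ≈ 0.560 mV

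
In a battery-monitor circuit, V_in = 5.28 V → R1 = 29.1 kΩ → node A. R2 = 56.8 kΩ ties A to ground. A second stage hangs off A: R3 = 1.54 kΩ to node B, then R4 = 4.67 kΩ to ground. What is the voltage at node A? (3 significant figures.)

V_A ≈ 0.852 V

Looking into the second stage from A: R3 + R4 = 6.210 kΩ appears in parallel with R2.
Effective lower resistance at A: R2 ‖ 6.210 = 5.598 kΩ.
So V_A = 5.28 × 0.1613 = 0.8518 V.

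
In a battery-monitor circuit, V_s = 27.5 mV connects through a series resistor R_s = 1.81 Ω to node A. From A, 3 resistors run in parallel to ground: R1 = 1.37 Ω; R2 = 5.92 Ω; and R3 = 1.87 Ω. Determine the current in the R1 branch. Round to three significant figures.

I ≈ 5.58 mA

Parallel bank: R_p = 1/(1/1.37 + 1/5.92 + 1/1.87) = 0.6975 Ω.
V_A = 27.5 × 0.6975/2.508 = 7.650 mV.
I(R1) = V_A / R1 = 7.650/1.37 = 5.584 mA.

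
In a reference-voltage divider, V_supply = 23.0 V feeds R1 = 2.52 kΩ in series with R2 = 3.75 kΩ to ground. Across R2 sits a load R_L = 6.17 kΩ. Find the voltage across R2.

R2 ‖ R_L = (3.75 × 6.17)/(3.75 + 6.17) = 2.332 kΩ.
Now apply the divider: V_out = 23.0 × 0.4807 = 11.06 V.

V_out ≈ 11.1 V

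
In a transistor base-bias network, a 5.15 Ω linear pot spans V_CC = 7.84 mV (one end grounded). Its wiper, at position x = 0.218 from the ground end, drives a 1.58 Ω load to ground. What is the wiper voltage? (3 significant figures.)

V_out ≈ 1.10 mV

Lower segment x·R_p = 1.123 Ω; upper segment (1−x)·R_p = 4.027 Ω.
R_L loads the lower segment: effective lower R = 0.6563 Ω.
Then V_out = V_CC · 0.6563/(4.027 + 0.6563) = 1.099 mV.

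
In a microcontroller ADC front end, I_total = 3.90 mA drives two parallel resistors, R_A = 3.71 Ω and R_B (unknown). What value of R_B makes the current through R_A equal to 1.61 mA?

The fraction through R_A equals R_B/(R_A+R_B).
With f = 0.4128, R_B = R_A · f/(1−f) = 3.71 × 0.7031 = 2.608 Ω.

R_B ≈ 2.61 Ω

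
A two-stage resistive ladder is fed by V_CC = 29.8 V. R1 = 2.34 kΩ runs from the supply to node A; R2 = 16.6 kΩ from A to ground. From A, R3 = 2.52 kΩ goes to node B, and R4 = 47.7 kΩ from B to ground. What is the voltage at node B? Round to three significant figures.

Node A sees R2 in parallel with the series input of stage 2, R3 + R4 = 50.22 kΩ.
Effective lower resistance at A: R2 ‖ 50.22 = 12.48 kΩ.
So V_A = 29.8 × 0.8421 = 25.09 V.
Then the unloaded second divider: V_B = V_A × R4/(R3+R4) = 25.09 × 0.9498 = 23.83 V.

V_B ≈ 23.8 V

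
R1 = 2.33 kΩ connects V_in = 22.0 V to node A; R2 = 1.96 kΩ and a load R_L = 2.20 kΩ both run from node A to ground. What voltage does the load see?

V_out ≈ 6.77 V

First combine the lower leg with the load: R2 ‖ R_L = 1.037 kΩ.
Then V_out = V_in · R2'/(R1 + R2') = 22.0 × 1.037/3.367 = 6.774 V.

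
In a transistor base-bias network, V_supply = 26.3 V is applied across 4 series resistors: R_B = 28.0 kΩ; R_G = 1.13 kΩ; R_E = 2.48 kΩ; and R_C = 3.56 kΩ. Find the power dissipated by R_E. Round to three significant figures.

P ≈ 1.39 mW

ΣR = 35.17 kΩ → I = 26.3/35.17 = 0.7478 mA.
V(R_E) = I·R = 1.855 V; P = V·I = 1.855 × 0.7478 = 1.387 mW.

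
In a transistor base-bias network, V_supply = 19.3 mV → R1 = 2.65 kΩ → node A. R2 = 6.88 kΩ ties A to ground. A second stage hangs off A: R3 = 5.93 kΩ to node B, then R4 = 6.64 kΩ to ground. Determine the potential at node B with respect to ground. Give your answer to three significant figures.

V_B ≈ 6.39 mV

The second stage (R3 + R4 = 12.57 kΩ) loads node A in parallel with R2.
Effective lower resistance at A: R2 ‖ 12.57 = 4.446 kΩ.
So V_A = 19.3 × 0.6266 = 12.09 mV.
Then the unloaded second divider: V_B = V_A × R4/(R3+R4) = 12.09 × 0.5282 = 6.388 mV.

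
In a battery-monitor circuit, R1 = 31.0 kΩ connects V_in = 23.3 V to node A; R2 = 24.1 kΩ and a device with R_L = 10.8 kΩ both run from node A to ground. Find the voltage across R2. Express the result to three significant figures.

V_out ≈ 4.52 V

First combine the lower leg with the load: R2 ‖ R_L = 7.458 kΩ.
Then V_out = V_in · R2'/(R1 + R2') = 23.3 × 7.458/38.46 = 4.518 V.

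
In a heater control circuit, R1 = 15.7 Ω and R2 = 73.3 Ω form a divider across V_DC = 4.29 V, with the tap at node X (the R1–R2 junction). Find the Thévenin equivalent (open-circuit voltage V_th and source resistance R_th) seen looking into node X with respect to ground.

With X open, the divider is unloaded: V_th = 4.29 × 73.3/89.00 = 3.533 V.
Looking into X with the source shorted: R_th = R1·R2/(R1+R2) = 15.70 × 73.3/89.00 = 12.93 Ω.

V_th ≈ 3.53 V, R_th ≈ 12.9 Ω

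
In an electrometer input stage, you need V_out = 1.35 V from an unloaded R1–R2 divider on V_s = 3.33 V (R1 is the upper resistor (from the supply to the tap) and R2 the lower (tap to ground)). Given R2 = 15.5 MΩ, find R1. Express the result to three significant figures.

Required fraction k = V_out/V_s = 0.4054.
So R1 = R2 · (V_s/V_out − 1) = 15.5 × (3.33/1.35 − 1) = 15.5 × 1.467 = 22.73 MΩ.

R1 ≈ 22.7 MΩ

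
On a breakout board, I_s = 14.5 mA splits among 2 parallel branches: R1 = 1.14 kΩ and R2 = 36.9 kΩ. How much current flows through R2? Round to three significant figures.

I ≈ 0.435 mA

Two-branch current divider: I_k = I_s · R_other/(R_1 + R_2).
I(R2) = 14.5 × 1.14/(1.14 + 36.9) = 14.5 × 0.02997 = 0.4345 mA.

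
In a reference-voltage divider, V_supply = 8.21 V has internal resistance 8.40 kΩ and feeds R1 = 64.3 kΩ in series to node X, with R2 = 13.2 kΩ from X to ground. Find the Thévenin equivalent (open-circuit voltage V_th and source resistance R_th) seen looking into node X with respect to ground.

R1' = 8.40 + 64.3 = 72.70 kΩ (source resistance + R1).
With X open, the divider is unloaded: V_th = 8.21 × 13.2/85.90 = 1.262 V.
With V_supply suppressed (replaced by a short), R_th = R1' ‖ R2 = (72.70 × 13.2)/(72.70 + 13.2) = 11.17 kΩ.

V_th ≈ 1.26 V, R_th ≈ 11.2 kΩ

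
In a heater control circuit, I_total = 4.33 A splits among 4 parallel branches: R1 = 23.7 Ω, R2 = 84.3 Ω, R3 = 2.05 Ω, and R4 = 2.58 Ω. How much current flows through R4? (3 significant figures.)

I ≈ 1.81 A

ΣG = 1/23.7 + 1/84.3 + 1/2.05 + 1/2.58 = 0.9295.
R4 takes the fraction G_k/ΣG = 0.3876/0.9295 = 0.4170, so I = 4.33 × 0.4170 = 1.806 A.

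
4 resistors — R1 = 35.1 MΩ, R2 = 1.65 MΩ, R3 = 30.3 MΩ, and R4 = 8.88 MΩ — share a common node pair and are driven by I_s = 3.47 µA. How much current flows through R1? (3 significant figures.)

I ≈ 0.127 µA

ΣG = 1/35.1 + 1/1.65 + 1/30.3 + 1/8.88 = 0.7802.
By the current-divider rule, I = I_s · G_k/ΣG = 3.47 × 0.03652 = 0.1267 µA.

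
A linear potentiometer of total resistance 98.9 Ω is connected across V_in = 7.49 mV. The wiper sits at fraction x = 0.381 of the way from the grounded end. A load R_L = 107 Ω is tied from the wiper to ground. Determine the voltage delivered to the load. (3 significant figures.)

Lower segment x·R_p = 37.68 Ω; upper segment (1−x)·R_p = 61.22 Ω.
(x·R_p) ‖ R_L = 27.87 Ω.
Loaded-divider output: V_out = 7.49 × 0.3128 = 2.343 mV.

V_out ≈ 2.34 mV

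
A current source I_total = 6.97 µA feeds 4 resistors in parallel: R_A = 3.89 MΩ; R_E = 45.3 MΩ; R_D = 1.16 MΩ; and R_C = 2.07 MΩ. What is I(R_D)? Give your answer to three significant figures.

Conductances: ΣG = 1/3.89 + 1/45.3 + 1/1.16 + 1/2.07 = 1.624 (1/MΩ).
By the current-divider rule, I = I_total · G_k/ΣG = 6.97 × 0.5307 = 3.699 µA.

I ≈ 3.70 µA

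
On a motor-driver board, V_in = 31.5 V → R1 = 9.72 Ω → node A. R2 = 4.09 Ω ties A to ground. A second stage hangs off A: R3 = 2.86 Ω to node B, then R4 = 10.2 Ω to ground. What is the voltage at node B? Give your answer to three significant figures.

V_B ≈ 5.97 V

The second stage (R3 + R4 = 13.06 Ω) loads node A in parallel with R2.
Effective lower resistance at A: R2 ‖ 13.06 = 3.115 Ω.
So V_A = 31.5 × 0.2427 = 7.644 V.
Stage 2 is unloaded, so V_B = V_A · R4/(R3+R4) = 7.644 × 10.2/13.06 = 5.970 V.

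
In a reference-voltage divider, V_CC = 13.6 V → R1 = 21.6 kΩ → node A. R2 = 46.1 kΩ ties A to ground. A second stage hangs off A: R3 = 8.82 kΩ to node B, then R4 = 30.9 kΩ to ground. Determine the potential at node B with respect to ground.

V_B ≈ 5.26 V

Node A sees R2 in parallel with the series input of stage 2, R3 + R4 = 39.72 kΩ.
Effective lower resistance at A: R2 ‖ 39.72 = 21.34 kΩ.
V_A = 13.6 × 21.34/(21.6 + 21.34) = 6.758 V.
Stage 2 is unloaded, so V_B = V_A · R4/(R3+R4) = 6.758 × 30.9/39.72 = 5.258 V.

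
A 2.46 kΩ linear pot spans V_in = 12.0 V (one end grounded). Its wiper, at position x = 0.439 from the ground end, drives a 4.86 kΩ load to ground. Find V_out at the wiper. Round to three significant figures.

V_out ≈ 4.68 V

Lower segment x·R_p = 1.080 kΩ; upper segment (1−x)·R_p = 1.380 kΩ.
(x·R_p) ‖ R_L = 0.8836 kΩ.
Loaded-divider output: V_out = 12.0 × 0.3903 = 4.684 V.
(Unloaded: V_out = x·V_in = 5.27 V.)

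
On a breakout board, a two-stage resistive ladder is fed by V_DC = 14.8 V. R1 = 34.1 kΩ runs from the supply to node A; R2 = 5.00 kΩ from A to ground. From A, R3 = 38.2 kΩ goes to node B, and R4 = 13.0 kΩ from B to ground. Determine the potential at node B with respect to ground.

V_B ≈ 0.443 V

Looking into the second stage from A: R3 + R4 = 51.20 kΩ appears in parallel with R2.
Effective lower resistance at A: R2 ‖ 51.20 = 4.555 kΩ.
V_A = 14.8 × 4.555/(34.1 + 4.555) = 1.744 V.
Then the unloaded second divider: V_B = V_A × R4/(R3+R4) = 1.744 × 0.2539 = 0.4428 V.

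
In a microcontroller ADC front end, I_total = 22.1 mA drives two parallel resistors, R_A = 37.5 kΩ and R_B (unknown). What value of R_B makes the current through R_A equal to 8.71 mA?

The fraction through R_A equals R_B/(R_A+R_B).
8.71/22.1 = R_B/(R_A + R_B) → R_B = R_A · (0.3941)/(1 − 0.3941) = 37.5 × 0.6505 = 24.39 kΩ.

R_B ≈ 24.4 kΩ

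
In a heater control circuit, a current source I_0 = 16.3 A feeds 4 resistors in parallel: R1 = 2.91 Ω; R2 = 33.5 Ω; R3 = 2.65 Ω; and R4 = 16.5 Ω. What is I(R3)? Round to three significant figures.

Total conductance ΣG = 1/2.91 + 1/33.5 + 1/2.65 + 1/16.5 = 0.8115 (units of 1/Ω).
R3 takes the fraction G_k/ΣG = 0.3774/0.8115 = 0.4650, so I = 16.3 × 0.4650 = 7.580 A.

I ≈ 7.58 A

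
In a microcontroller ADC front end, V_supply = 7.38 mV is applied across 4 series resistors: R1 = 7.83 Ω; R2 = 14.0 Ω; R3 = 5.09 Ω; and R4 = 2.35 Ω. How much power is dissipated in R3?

The common current is I = 7.38/29.27 = 0.2521 mA.
V(R3) = I·R = 1.283 mV; P = V·I = 1.283 × 0.2521 = 0.3236 µW.

P ≈ 0.324 µW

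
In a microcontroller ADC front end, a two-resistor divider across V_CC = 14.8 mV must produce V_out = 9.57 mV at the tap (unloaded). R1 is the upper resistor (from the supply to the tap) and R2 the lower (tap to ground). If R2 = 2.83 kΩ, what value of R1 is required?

The divider ratio is R2/(R1+R2) = 9.57/14.8 = 0.6466.
Rearranging, R1 = R2·(1−k)/k = 2.83 × 0.5465 = 1.547 kΩ.

R1 ≈ 1.55 kΩ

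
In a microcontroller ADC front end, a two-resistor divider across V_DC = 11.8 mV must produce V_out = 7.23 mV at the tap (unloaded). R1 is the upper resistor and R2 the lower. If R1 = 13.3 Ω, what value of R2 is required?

V_out/V_DC = R2/(R1+R2) = 0.6127.
R2 = R1 · 0.6127/(1 − 0.6127) = 21.04 Ω.

R2 ≈ 21.0 Ω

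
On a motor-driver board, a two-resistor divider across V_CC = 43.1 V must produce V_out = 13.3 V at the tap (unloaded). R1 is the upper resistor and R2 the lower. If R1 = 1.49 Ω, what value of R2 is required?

The divider ratio is R2/(R1+R2) = 13.3/43.1 = 0.3086.
Rearranging, R2 = R1·k/(1−k) = 1.49 × 0.4463 = 0.6650 Ω.

R2 ≈ 0.665 Ω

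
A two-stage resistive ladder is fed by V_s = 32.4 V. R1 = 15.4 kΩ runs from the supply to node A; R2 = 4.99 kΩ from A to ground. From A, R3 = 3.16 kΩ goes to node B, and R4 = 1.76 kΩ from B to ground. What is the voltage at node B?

V_B ≈ 1.61 V

Looking into the second stage from A: R3 + R4 = 4.920 kΩ appears in parallel with R2.
R2 ‖ (R3+R4) = 2.477 kΩ.
V_A = 32.4 × 2.477/(15.4 + 2.477) = 4.490 V.
Then the unloaded second divider: V_B = V_A × R4/(R3+R4) = 4.490 × 0.3577 = 1.606 V.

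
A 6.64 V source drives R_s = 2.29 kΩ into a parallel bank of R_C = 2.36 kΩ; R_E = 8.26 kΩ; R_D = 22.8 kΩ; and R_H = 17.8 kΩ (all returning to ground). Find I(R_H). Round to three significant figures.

I ≈ 0.151 mA

Combine the parallel branches: R_p = (1/2.36 + 1/8.26 + 1/22.8 + 1/17.8)⁻¹ = 1.551 kΩ.
Node voltage V_A = V_DC · R_p/(R_s + R_p) = 6.64 × 0.4038 = 2.681 V.
Branch current I = V_A/R_H = 2.681/17.8 = 0.1506 mA.
(Check via current divider: I_total = 1.729 mA; share G_k/ΣG = 0.08712 → same result.)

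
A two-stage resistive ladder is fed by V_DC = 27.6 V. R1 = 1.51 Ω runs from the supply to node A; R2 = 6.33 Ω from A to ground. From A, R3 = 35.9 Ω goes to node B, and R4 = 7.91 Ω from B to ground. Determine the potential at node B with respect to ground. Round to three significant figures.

The second stage (R3 + R4 = 43.81 Ω) loads node A in parallel with R2.
Effective lower resistance at A: R2 ‖ 43.81 = 5.531 Ω.
V_A = 27.6 × 5.531/(1.51 + 5.531) = 21.68 V.
Stage 2 is unloaded, so V_B = V_A · R4/(R3+R4) = 21.68 × 7.91/43.81 = 3.915 V.

V_B ≈ 3.91 V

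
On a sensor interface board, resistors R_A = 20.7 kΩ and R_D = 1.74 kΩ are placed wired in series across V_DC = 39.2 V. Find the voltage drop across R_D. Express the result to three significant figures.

V ≈ 3.04 V

Series total: ΣR = 20.7 + 1.74 = 22.44 kΩ.
V = V_DC · R/ΣR = 39.2 × 0.07754 = 3.040 V.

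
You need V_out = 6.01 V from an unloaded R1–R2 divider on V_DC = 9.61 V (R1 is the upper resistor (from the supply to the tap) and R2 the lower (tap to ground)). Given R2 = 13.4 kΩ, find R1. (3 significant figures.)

Required fraction k = V_out/V_DC = 0.6254.
Rearranging, R1 = R2·(1−k)/k = 13.4 × 0.5990 = 8.027 kΩ.

R1 ≈ 8.03 kΩ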